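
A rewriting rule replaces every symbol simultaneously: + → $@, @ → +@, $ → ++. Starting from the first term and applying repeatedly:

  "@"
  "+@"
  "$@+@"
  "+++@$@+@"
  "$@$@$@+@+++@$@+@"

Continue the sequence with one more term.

+++@+++@+++@$@+@$@$@$@+@+++@$@+@

φ($@$@$@+@+++@$@+@) expands symbol-by-symbol to ++ +@ ++ +@ ++ +@ $@ +@ $@ $@ $@ +@ ++ +@ $@ +@; joining the 16 pieces gives the next term.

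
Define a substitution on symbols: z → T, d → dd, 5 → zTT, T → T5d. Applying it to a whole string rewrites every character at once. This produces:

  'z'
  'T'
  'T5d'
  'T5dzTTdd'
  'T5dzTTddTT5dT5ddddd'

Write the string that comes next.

T5dzTTddTT5dT5dddddT5dT5dzTTddT5dzTTdddddddddd

φ(T5dzTTddTT5dT5ddddd) expands symbol-by-symbol to T5d zTT dd T T5d T5d dd dd T5d T5d zTT dd T5d zTT dd dd dd dd dd; joining the 19 pieces gives the next term.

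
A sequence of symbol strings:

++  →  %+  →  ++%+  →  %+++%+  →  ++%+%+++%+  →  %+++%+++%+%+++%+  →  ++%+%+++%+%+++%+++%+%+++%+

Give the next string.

%+++%+++%+%+++%+++%+%+++%+%+++%+++%+%+++%+

This is a Fibonacci-style word recurrence s(k) = s(k−2)·s(k−1): e.g. ++·%+ = ++%+.
Continuing: %+++%+++%+%+++%+ · ++%+%+++%+%+++%+++%+%+++%+ gives term 8.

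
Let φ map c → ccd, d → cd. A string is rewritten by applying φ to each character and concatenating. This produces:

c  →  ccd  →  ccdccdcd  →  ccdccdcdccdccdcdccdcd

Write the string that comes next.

Applying the rule to each of the 21 symbols of ccdccdcdccdccdcdccdcd gives the pieces ccd ccd cd ccd ccd cd ccd cd ccd ccd cd ccd ccd cd ccd cd ccd ccd cd ccd cd, which concatenate to the answer.

ccdccdcdccdccdcdccdcdccdccdcdccdccdcdccdcdccdccdcdccdcd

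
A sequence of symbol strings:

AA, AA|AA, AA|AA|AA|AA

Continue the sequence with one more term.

Every step duplicates the string with '|' between the halves.
Doubling AA|AA|AA|AA with '|' between the halves:

AA|AA|AA|AA|AA|AA|AA|AA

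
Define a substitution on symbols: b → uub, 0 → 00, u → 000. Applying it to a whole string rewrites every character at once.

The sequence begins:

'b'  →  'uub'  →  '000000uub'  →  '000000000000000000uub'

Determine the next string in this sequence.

000000000000000000000000000000000000000000uub

Replace each of the 21 characters of 000000000000000000uub in place — 00 00 00 00 00 00 00 00 00 00 00 00 00 00 00 00 00 00 000 000 uub — and concatenate.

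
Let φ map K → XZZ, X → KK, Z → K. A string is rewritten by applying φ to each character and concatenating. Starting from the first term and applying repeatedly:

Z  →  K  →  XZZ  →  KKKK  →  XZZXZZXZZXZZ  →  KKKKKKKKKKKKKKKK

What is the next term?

Replace each of the 16 characters of KKKKKKKKKKKKKKKK in place — XZZ XZZ XZZ XZZ XZZ XZZ XZZ XZZ XZZ XZZ XZZ XZZ XZZ XZZ XZZ XZZ — and concatenate.

XZZXZZXZZXZZXZZXZZXZZXZZXZZXZZXZZXZZXZZXZZXZZXZZ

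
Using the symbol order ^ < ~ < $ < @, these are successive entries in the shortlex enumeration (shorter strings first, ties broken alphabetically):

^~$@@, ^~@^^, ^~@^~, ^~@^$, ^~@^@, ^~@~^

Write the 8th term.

^~@~$

Advancing 2 positions from ^~@~^ through ^~@~^ → ^~@~~ reaches term 8.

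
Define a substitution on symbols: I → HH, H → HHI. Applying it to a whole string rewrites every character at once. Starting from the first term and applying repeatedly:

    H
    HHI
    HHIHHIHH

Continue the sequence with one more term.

Apply φ to HHIHHIHH symbol by symbol: H→HHI, H→HHI, I→HH, H→HHI, H→HHI, I→HH, H→HHI, H→HHI; joined: HHI HHI HH HHI HHI HH HHI HHI.

HHIHHIHHHHIHHIHHHHIHHI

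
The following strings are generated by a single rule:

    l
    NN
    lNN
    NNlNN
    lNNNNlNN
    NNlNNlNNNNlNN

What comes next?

This is a Fibonacci-style word recurrence s(k) = s(k−2)·s(k−1): e.g. l·NN = lNN.
So term 7 is lNNNNlNN·NNlNNlNNNNlNN.

lNNNNlNNNNlNNlNNNNlNN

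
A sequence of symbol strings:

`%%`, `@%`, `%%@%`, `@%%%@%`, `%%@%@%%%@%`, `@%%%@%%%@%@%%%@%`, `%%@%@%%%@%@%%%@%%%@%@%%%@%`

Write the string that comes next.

@%%%@%%%@%@%%%@%%%@%@%%%@%@%%%@%%%@%@%%%@%

Each term (from the third on) is the two preceding terms concatenated in order: term 3 = %%·@% = %%@%.
Continuing: @%%%@%%%@%@%%%@% · %%@%@%%%@%@%%%@%%%@%@%%%@% gives term 8.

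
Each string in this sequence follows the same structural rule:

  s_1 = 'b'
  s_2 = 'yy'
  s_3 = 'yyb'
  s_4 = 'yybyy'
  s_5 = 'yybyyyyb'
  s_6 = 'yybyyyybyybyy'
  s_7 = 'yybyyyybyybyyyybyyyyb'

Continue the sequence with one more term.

This is a Fibonacci-style word recurrence s(k) = s(k−1)·s(k−2): e.g. yy·b = yyb.
Continuing: yybyyyybyybyyyybyyyyb · yybyyyybyybyy gives term 8.

yybyyyybyybyyyybyyyybyybyyyybyybyy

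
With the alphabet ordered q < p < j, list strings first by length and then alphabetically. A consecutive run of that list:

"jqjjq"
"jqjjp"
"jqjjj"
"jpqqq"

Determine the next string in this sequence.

jpqqp

Find the rightmost character of jpqqq below j, bump it to the next letter, and reset everything to its right to q.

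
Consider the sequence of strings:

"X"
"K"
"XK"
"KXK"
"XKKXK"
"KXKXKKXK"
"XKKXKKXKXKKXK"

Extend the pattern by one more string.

This is a Fibonacci-style word recurrence s(k) = s(k−2)·s(k−1): e.g. X·K = XK.
So term 8 is KXKXKKXK·XKKXKKXKXKKXK.

KXKXKKXKXKKXKKXKXKKXK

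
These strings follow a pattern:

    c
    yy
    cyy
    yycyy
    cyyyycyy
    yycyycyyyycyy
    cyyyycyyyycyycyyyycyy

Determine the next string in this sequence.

yycyycyyyycyycyyyycyyyycyycyyyycyy

Each term (from the third on) is the two preceding terms concatenated in order: term 3 = c·yy = cyy.
The next term joins yycyycyyyycyy and cyyyycyyyycyycyyyycyy.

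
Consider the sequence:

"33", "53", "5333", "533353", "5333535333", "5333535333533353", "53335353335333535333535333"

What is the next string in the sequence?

Each term (from the third on) is the previous term followed by the one before it: term 3 = 53·33 = 5333.
The next term joins 53335353335333535333535333 and 5333535333533353.

533353533353335353335353335333535333533353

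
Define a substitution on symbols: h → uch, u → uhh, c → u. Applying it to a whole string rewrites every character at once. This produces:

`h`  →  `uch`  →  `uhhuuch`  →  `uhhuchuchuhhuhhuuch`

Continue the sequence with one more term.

Replace each of the 19 characters of uhhuchuchuhhuhhuuch in place — uhh uch uch uhh u uch uhh u uch uhh uch uch uhh uch uch uhh uhh u uch — and concatenate.

uhhuchuchuhhuuchuhhuuchuhhuchuchuhhuchuchuhhuhhuuch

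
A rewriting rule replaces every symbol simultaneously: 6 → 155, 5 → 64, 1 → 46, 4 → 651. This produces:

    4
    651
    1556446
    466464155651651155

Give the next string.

φ(466464155651651155) expands symbol-by-symbol to 651 155 155 651 155 651 46 64 64 155 64 46 155 64 46 46 64 64; joining the 18 pieces gives the next term.

65115515565115565146646415564461556446466464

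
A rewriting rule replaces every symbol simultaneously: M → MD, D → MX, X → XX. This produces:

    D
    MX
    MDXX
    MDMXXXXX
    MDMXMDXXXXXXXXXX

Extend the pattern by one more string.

Rewriting the 16 symbols of MDMXMDXXXXXXXXXX one by one yields MD MX MD XX MD MX XX XX XX XX XX XX XX XX XX XX; concatenated:

MDMXMDXXMDMXXXXXXXXXXXXXXXXXXXXX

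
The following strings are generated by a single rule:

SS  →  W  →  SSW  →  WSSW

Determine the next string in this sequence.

SSWWSSW

From term 3 onward, concatenate the second-to-last term with the last: SS·W = SSW, W·SSW = WSSW, …
The next term joins SSW and WSSW.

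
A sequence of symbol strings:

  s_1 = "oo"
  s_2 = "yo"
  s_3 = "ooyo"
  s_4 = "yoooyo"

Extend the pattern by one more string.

From term 3 onward, concatenate the second-to-last term with the last: oo·yo = ooyo, yo·ooyo = yoooyo, …
The next term joins ooyo and yoooyo.

ooyoyoooyo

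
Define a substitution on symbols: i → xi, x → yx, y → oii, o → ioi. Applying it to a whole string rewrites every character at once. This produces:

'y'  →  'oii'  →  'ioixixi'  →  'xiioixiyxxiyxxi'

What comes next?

Applying the rule to each of the 15 symbols of xiioixiyxxiyxxi gives the pieces yx xi xi ioi xi yx xi oii yx yx xi oii yx yx xi, which concatenate to the answer.

yxxixiioixiyxxioiiyxyxxioiiyxyxxi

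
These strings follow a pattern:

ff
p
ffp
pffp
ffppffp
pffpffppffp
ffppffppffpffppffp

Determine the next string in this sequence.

This is a Fibonacci-style word recurrence s(k) = s(k−2)·s(k−1): e.g. ff·p = ffp.
Continuing: pffpffppffp · ffppffppffpffppffp gives term 8.

pffpffppffpffppffppffpffppffp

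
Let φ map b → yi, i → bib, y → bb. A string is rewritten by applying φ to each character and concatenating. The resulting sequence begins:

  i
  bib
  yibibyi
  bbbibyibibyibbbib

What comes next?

Rewriting the 17 symbols of bbbibyibibyibbbib one by one yields yi yi yi bib yi bb bib yi bib yi bb bib yi yi yi bib yi; concatenated:

yiyiyibibyibbbibyibibyibbbibyiyiyibibyi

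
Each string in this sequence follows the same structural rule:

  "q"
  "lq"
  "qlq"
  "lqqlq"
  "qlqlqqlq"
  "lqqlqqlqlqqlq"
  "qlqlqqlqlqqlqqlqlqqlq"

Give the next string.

lqqlqqlqlqqlqqlqlqqlqlqqlqqlqlqqlq

From term 3 onward, concatenate the second-to-last term with the last: q·lq = qlq, lq·qlq = lqqlq, …
The next term joins lqqlqqlqlqqlq and qlqlqqlqlqqlqqlqlqqlq.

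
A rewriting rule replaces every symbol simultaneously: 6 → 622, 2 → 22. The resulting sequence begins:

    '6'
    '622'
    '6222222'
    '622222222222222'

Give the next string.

Replace each of the 15 characters of 622222222222222 in place — 622 22 22 22 22 22 22 22 22 22 22 22 22 22 22 — and concatenate.

6222222222222222222222222222222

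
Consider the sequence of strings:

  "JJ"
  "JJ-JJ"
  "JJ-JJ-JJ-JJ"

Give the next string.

JJ-JJ-JJ-JJ-JJ-JJ-JJ-JJ

s(k+1) = s(k)·-·s(k) — each term doubles the last with '-' between the halves.
So the next term is two copies of JJ-JJ-JJ-JJ with '-' between the halves.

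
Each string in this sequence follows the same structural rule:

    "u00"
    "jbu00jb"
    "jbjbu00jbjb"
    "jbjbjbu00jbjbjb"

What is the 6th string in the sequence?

Each term wraps the previous one in jb on the left and jb on the right.
From jbjbjbu00jbjbjb, 2 further steps: jbjbjbu00jbjbjb → jbjbjbjbu00jbjbjbjb → (answer).

jbjbjbjbjbu00jbjbjbjbjb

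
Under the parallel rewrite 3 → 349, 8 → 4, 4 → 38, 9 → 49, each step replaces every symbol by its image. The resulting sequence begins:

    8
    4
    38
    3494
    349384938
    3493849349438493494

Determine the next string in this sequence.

34938493494384934938493834943849349384938

Applying the rule to each of the 19 symbols of 3493849349438493494 gives the pieces 349 38 49 349 4 38 49 349 38 49 38 349 4 38 49 349 38 49 38, which concatenate to the answer.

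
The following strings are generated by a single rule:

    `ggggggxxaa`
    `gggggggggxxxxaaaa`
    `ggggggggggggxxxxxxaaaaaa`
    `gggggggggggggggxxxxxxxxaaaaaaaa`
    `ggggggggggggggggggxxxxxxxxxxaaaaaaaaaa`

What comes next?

gggggggggggggggggggggxxxxxxxxxxxxaaaaaaaaaaaa

Reading off run lengths: g runs 6, 9, 12, 15, 18; x runs 2, 4, 6, 8, 10; a runs 2, 4, 6, 8, 10 — each is linear in n, where the shown terms are n = 2, 3, 4, 5, 6.
At n = 7 the blocks have lengths 21, 12, 12.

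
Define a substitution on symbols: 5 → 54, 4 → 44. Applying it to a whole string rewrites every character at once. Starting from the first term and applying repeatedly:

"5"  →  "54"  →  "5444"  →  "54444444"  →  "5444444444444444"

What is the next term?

54444444444444444444444444444444

φ(5444444444444444) expands symbol-by-symbol to 54 44 44 44 44 44 44 44 44 44 44 44 44 44 44 44; joining the 16 pieces gives the next term.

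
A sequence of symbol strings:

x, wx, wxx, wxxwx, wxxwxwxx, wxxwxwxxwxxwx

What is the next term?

Each term (from the third on) is the previous term followed by the one before it: term 3 = wx·x = wxx.
So term 7 is wxxwxwxxwxxwx·wxxwxwxx.

wxxwxwxxwxxwxwxxwxwxx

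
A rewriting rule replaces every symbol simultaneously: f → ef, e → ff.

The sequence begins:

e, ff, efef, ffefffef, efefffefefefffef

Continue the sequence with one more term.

ffefffefefefffefffefffefefefffef

φ(efefffefefefffef) expands symbol-by-symbol to ff ef ff ef ef ef ff ef ff ef ff ef ef ef ff ef; joining the 16 pieces gives the next term.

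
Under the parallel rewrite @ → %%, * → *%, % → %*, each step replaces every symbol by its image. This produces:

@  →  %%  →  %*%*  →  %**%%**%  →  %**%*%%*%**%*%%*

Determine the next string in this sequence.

φ(%**%*%%*%**%*%%*) expands symbol-by-symbol to %* *% *% %* *% %* %* *% %* *% *% %* *% %* %* *%; joining the 16 pieces gives the next term.

%**%*%%**%%*%**%%**%*%%**%%*%**%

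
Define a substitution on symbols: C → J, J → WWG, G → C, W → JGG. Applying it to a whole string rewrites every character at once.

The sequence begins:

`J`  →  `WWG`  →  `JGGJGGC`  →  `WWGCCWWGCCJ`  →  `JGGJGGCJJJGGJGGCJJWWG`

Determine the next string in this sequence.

φ(JGGJGGCJJJGGJGGCJJWWG) expands symbol-by-symbol to WWG C C WWG C C J WWG WWG WWG C C WWG C C J WWG WWG JGG JGG C; joining the 21 pieces gives the next term.

WWGCCWWGCCJWWGWWGWWGCCWWGCCJWWGWWGJGGJGGC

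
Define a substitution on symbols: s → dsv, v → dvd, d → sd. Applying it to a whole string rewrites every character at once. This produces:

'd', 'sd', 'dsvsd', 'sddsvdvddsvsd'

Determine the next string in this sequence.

dsvsdsddsvdvdsddvdsdsddsvdvddsvsd

φ(sddsvdvddsvsd) expands symbol-by-symbol to dsv sd sd dsv dvd sd dvd sd sd dsv dvd dsv sd; joining the 13 pieces gives the next term.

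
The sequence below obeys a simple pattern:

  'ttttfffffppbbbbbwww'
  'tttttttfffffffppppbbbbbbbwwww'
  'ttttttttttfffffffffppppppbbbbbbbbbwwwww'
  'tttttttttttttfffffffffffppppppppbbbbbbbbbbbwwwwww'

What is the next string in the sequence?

ttttttttttttttttfffffffffffffppppppppppbbbbbbbbbbbbbwwwwwww

Reading off run lengths: t runs 4, 7, 10, 13; f runs 5, 7, 9, 11; p runs 2, 4, 6, 8; b runs 5, 7, 9, 11; w runs 3, 4, 5, 6 — each is linear in n (n = 1, 2, …).
For the next term, n = 5, so the run lengths are 16, 13, 10, 13, 7.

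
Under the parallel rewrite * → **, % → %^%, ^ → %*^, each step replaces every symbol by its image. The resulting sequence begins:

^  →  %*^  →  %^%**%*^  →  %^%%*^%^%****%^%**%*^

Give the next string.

Rewriting the 21 symbols of %^%%*^%^%****%^%**%*^ one by one yields %^% %*^ %^% %^% ** %*^ %^% %*^ %^% ** ** ** ** %^% %*^ %^% ** ** %^% ** %*^; concatenated:

%^%%*^%^%%^%**%*^%^%%*^%^%********%^%%*^%^%****%^%**%*^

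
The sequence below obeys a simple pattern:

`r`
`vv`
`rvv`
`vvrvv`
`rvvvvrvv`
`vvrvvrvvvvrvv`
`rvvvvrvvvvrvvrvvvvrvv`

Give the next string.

vvrvvrvvvvrvvrvvvvrvvvvrvvrvvvvrvv

Each term (from the third on) is the two preceding terms concatenated in order: term 3 = r·vv = rvv.
Continuing: vvrvvrvvvvrvv · rvvvvrvvvvrvvrvvvvrvv gives term 8.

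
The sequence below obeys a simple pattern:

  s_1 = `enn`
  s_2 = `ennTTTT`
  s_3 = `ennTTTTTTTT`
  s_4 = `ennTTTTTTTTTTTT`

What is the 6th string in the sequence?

ennTTTTTTTTTTTTTTTTTTTT

The strings grow by a fixed suffix TTTT each time.
From ennTTTTTTTTTTTT, 2 further steps: ennTTTTTTTTTTTT → ennTTTTTTTTTTTTTTTT → (answer).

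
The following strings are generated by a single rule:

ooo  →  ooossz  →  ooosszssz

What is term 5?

Each term is the previous one with ssz appended.
From ooosszssz, 2 further steps: ooosszssz → ooosszsszssz → (answer).

ooosszsszsszssz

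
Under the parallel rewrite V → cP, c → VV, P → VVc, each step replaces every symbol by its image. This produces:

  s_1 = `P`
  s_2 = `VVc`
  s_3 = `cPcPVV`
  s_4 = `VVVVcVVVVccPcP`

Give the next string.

Rewriting the 14 symbols of VVVVcVVVVccPcP one by one yields cP cP cP cP VV cP cP cP cP VV VV VVc VV VVc; concatenated:

cPcPcPcPVVcPcPcPcPVVVVVVcVVVVc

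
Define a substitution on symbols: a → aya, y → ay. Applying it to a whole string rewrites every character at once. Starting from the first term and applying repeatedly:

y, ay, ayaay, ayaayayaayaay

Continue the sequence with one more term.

Rewriting the 13 symbols of ayaayayaayaay one by one yields aya ay aya aya ay aya ay aya aya ay aya aya ay; concatenated:

ayaayayaayaayayaayayaayaayayaayaay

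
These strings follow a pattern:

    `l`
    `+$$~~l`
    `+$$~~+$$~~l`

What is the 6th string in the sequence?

+$$~~+$$~~+$$~~+$$~~+$$~~l

Every step adds +$$~~ at the front: s(k+1) = +$$~~·s(k).
From +$$~~+$$~~l, 3 further steps: +$$~~+$$~~l → +$$~~+$$~~+$$~~l → +$$~~+$$~~+$$~~+$$~~l → (answer).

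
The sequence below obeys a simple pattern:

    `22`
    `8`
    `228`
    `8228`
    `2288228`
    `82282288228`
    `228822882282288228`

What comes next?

This is a Fibonacci-style word recurrence s(k) = s(k−2)·s(k−1): e.g. 22·8 = 228.
The next term joins 82282288228 and 228822882282288228.

82282288228228822882282288228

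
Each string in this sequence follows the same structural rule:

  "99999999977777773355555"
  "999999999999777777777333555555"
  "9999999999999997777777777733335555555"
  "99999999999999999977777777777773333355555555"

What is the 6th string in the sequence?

The n-th term is 3n 9's then 2n+1 7's then n-1 3's then n+2 5's, where the shown terms are n = 3, 4, 5, 6.
At n = 8 the blocks have lengths 24, 17, 7, 10.

9999999999999999999999997777777777777777733333335555555555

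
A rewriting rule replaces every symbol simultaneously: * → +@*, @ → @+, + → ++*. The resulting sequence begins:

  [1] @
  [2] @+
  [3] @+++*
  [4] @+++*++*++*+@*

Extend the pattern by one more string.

Applying the rule to each of the 14 symbols of @+++*++*++*+@* gives the pieces @+ ++* ++* ++* +@* ++* ++* +@* ++* ++* +@* ++* @+ +@*, which concatenate to the answer.

@+++*++*++*+@*++*++*+@*++*++*+@*++*@++@*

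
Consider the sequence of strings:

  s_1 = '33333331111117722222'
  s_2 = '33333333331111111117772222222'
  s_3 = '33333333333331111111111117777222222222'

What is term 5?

The n-th term is 3n+1 3's then 3n 1's then n 7's then 2n+1 2's, where the shown terms are n = 2, 3, 4.
For term 5, n = 6, so the run lengths are 19, 18, 6, 13.

33333333333333333331111111111111111117777772222222222222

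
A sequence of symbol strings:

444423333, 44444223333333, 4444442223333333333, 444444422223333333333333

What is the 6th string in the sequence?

Reading off run lengths: 4 runs 4, 5, 6, 7; 2 runs 1, 2, 3, 4; 3 runs 4, 7, 10, 13 — each is linear in n (n = 1, 2, …).
For term 6, n = 6, so the run lengths are 9, 6, 19.

4444444442222223333333333333333333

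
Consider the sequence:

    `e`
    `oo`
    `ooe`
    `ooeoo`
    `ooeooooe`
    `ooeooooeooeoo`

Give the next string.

Each term (from the third on) is the previous term followed by the one before it: term 3 = oo·e = ooe.
So term 7 is ooeooooeooeoo·ooeooooe.

ooeooooeooeooooeooooe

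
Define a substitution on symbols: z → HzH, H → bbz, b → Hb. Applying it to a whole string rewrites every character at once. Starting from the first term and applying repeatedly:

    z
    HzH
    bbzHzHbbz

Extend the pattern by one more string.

HbHbHzHbbzHzHbbzHbHbHzH

Expanding bbzHzHbbz: b→Hb, b→Hb, z→HzH, H→bbz, z→HzH, H→bbz, b→Hb, b→Hb, z→HzH. Concatenated: Hb Hb HzH bbz HzH bbz Hb Hb HzH.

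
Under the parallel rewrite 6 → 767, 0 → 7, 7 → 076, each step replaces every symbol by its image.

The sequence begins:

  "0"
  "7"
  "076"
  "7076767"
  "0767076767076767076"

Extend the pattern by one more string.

Rewriting the 19 symbols of 0767076767076767076 one by one yields 7 076 767 076 7 076 767 076 767 076 7 076 767 076 767 076 7 076 767; concatenated:

7076767076707676707676707670767670767670767076767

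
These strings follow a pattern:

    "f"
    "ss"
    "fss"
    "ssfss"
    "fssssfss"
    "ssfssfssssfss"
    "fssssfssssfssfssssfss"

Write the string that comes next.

Each term (from the third on) is the two preceding terms concatenated in order: term 3 = f·ss = fss.
The next term joins ssfssfssssfss and fssssfssssfssfssssfss.

ssfssfssssfssfssssfssssfssfssssfss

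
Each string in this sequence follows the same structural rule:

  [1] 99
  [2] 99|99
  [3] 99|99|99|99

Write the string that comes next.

Each string is two copies of the previous one joined by '|'.
So the next term is two copies of 99|99|99|99 with '|' between the halves.

99|99|99|99|99|99|99|99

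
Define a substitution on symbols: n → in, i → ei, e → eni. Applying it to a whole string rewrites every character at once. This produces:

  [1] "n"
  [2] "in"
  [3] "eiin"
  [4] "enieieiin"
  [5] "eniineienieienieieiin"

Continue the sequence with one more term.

eniineieiinenieieniineienieieniineienieienieieiin

Replace each of the 21 characters of eniineienieienieieiin in place — eni in ei ei in eni ei eni in ei eni ei eni in ei eni ei eni ei ei in — and concatenate.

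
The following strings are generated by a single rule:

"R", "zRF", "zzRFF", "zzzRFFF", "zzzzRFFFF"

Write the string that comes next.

Every step adds z to the front and F to the end of the previous string.
Applying this once more to zzzzRFFFF:

zzzzzRFFFFF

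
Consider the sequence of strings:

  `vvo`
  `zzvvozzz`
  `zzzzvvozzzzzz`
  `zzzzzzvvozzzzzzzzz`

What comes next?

zzzzzzzzvvozzzzzzzzzzzz

Every step adds zz to the front and zzz to the end of the previous string.
One more step from zzzzzzvvozzzzzzzzz gives the answer.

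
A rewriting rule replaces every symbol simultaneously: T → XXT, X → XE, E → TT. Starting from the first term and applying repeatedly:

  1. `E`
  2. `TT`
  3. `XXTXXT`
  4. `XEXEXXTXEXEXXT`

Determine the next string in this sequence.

XETTXETTXEXEXXTXETTXETTXEXEXXT

φ(XEXEXXTXEXEXXT) expands symbol-by-symbol to XE TT XE TT XE XE XXT XE TT XE TT XE XE XXT; joining the 14 pieces gives the next term.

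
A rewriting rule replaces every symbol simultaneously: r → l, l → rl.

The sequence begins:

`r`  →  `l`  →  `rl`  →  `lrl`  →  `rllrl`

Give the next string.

Rewriting each symbol of rllrl: r→l, l→rl, l→rl, r→l, l→rl, which concatenates to l rl rl l rl.

lrlrllrl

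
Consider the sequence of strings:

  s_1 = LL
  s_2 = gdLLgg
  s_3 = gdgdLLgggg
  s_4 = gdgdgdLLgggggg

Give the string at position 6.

Every step adds gd to the front and gg to the end of the previous string.
From gdgdgdLLgggggg, 2 further steps: gdgdgdLLgggggg → gdgdgdgdLLgggggggg → (answer).

gdgdgdgdgdLLgggggggggg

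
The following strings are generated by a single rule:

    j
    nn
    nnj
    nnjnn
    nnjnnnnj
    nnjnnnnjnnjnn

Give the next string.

From term 3 onward, concatenate the last term with the second-to-last: nn·j = nnj, nnj·nn = nnjnn, …
So term 7 is nnjnnnnjnnjnn·nnjnnnnj.

nnjnnnnjnnjnnnnjnnnnj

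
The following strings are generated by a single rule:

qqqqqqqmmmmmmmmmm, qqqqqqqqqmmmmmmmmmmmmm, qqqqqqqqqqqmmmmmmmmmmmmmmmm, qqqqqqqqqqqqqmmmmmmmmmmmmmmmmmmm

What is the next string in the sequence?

Reading off run lengths: q runs 7, 9, 11, 13; m runs 10, 13, 16, 19 — each is linear in n, where the shown terms are n = 3, 4, 5, 6.
At n = 7 the blocks have lengths 15, 22.

qqqqqqqqqqqqqqqmmmmmmmmmmmmmmmmmmmmmm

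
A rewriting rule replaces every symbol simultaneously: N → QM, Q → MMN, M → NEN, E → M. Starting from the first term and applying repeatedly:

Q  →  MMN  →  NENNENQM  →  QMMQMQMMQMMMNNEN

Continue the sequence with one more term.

φ(QMMQMQMMQMMMNNEN) expands symbol-by-symbol to MMN NEN NEN MMN NEN MMN NEN NEN MMN NEN NEN NEN QM QM M QM; joining the 16 pieces gives the next term.

MMNNENNENMMNNENMMNNENNENMMNNENNENNENQMQMMQM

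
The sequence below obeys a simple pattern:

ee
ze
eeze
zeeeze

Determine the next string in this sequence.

This is a Fibonacci-style word recurrence s(k) = s(k−2)·s(k−1): e.g. ee·ze = eeze.
The next term joins eeze and zeeeze.

eezezeeeze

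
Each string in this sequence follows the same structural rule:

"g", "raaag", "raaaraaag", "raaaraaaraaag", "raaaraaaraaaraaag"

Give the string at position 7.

raaaraaaraaaraaaraaaraaag

Each term is the previous one with raaa prepended.
From raaaraaaraaaraaag, 2 further steps: raaaraaaraaaraaag → raaaraaaraaaraaaraaag → (answer).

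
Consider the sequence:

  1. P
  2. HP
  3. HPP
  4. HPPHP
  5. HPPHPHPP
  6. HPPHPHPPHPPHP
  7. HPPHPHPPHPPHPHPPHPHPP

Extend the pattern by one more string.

Each term (from the third on) is the previous term followed by the one before it: term 3 = HP·P = HPP.
Continuing: HPPHPHPPHPPHPHPPHPHPP · HPPHPHPPHPPHP gives term 8.

HPPHPHPPHPPHPHPPHPHPPHPPHPHPPHPPHP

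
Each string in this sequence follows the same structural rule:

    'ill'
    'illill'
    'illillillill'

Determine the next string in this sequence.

illillillillillillillill

Each string is two copies of the previous one concatenated.
So the next term is two copies of illillillill.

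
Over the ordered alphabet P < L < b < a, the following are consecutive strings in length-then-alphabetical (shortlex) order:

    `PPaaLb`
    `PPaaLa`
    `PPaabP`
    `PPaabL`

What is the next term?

The successor of PPaabL increments the rightmost position that isn't already a and resets every position after it to P.

PPaabb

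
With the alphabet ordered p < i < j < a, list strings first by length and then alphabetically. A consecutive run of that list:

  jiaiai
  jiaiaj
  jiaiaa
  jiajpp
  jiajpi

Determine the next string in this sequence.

Find the rightmost character of jiajpi below a, bump it to the next letter, and reset everything to its right to p.

jiajpj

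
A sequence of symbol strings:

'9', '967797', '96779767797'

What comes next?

The strings grow by a fixed suffix 67797 each time.
One more step from 96779767797 gives the answer.

9677976779767797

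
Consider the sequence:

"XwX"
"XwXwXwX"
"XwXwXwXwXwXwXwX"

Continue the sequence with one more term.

XwXwXwXwXwXwXwXwXwXwXwXwXwXwXwX

s(k+1) = s(k)·w·s(k) — each term doubles the last with 'w' between the halves.
So the next term is two copies of XwXwXwXwXwXwXwX with 'w' between the halves.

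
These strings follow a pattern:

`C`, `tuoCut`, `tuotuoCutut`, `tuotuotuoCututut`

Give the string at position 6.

Every step adds tuo to the front and ut to the end of the previous string.
From tuotuotuoCututut, 2 further steps: tuotuotuoCututut → tuotuotuotuoCutututut → (answer).

tuotuotuotuotuoCututututut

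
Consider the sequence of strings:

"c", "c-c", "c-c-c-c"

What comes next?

s(k+1) = s(k)·-·s(k) — each term doubles the last with '-' between the halves.
Doubling c-c-c-c with '-' between the halves:

c-c-c-c-c-c-c-c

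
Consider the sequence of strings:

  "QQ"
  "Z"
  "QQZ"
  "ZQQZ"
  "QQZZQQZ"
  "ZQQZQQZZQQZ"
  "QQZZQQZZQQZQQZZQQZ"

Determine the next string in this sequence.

ZQQZQQZZQQZQQZZQQZZQQZQQZZQQZ

Each term (from the third on) is the two preceding terms concatenated in order: term 3 = QQ·Z = QQZ.
Continuing: ZQQZQQZZQQZ · QQZZQQZZQQZQQZZQQZ gives term 8.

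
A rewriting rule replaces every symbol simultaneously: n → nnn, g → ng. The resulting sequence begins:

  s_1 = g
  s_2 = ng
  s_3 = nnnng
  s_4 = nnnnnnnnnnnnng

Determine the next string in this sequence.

Rewriting the 14 symbols of nnnnnnnnnnnnng one by one yields nnn nnn nnn nnn nnn nnn nnn nnn nnn nnn nnn nnn nnn ng; concatenated:

nnnnnnnnnnnnnnnnnnnnnnnnnnnnnnnnnnnnnnnng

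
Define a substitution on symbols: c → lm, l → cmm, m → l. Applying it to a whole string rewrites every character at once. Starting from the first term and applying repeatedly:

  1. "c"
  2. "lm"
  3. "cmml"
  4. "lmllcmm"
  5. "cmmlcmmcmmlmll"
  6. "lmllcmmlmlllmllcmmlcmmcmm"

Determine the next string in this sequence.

φ(lmllcmmlmlllmllcmmlcmmcmm) expands symbol-by-symbol to cmm l cmm cmm lm l l cmm l cmm cmm cmm l cmm cmm lm l l cmm lm l l lm l l; joining the 25 pieces gives the next term.

cmmlcmmcmmlmllcmmlcmmcmmcmmlcmmcmmlmllcmmlmlllmll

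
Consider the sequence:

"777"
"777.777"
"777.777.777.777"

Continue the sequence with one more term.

Each string is two copies of the previous one joined by '.'.
Doubling 777.777.777.777 with '.' between the halves:

777.777.777.777.777.777.777.777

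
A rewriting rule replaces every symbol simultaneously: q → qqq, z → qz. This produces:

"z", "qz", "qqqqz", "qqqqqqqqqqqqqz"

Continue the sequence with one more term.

qqqqqqqqqqqqqqqqqqqqqqqqqqqqqqqqqqqqqqqqz

φ(qqqqqqqqqqqqqz) expands symbol-by-symbol to qqq qqq qqq qqq qqq qqq qqq qqq qqq qqq qqq qqq qqq qz; joining the 14 pieces gives the next term.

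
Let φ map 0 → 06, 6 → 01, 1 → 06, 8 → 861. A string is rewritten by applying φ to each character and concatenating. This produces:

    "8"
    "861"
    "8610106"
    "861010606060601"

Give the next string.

8610106060606010601060106010606

φ(861010606060601) expands symbol-by-symbol to 861 01 06 06 06 06 01 06 01 06 01 06 01 06 06; joining the 15 pieces gives the next term.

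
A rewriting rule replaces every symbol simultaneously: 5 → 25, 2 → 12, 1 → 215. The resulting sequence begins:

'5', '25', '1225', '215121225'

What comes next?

Rewriting each symbol of 215121225: 2→12, 1→215, 5→25, 1→215, 2→12, 1→215, 2→12, 2→12, 5→25, which concatenates to 12 215 25 215 12 215 12 12 25.

122152521512215121225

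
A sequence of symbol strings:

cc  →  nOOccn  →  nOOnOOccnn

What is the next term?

s(k+1) = nOO·s(k)·n, so each term gains nOO as a prefix and n as a suffix.
Applying this once more to nOOnOOccnn:

nOOnOOnOOccnnn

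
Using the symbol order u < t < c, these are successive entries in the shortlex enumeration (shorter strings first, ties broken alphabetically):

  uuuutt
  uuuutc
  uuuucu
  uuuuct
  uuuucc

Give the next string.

Treat uuuucc as a base-3 numeral over the given alphabet and add one, carrying through any trailing c's.

uuutuu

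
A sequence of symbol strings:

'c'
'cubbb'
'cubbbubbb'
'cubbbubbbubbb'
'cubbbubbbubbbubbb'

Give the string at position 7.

The strings grow by a fixed suffix ubbb each time.
From cubbbubbbubbbubbb, 2 further steps: cubbbubbbubbbubbb → cubbbubbbubbbubbbubbb → (answer).

cubbbubbbubbbubbbubbbubbb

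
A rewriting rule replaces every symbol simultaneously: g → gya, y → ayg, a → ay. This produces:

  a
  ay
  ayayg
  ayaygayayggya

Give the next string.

Rewriting the 13 symbols of ayaygayayggya one by one yields ay ayg ay ayg gya ay ayg ay ayg gya gya ayg ay; concatenated:

ayaygayayggyaayaygayayggyagyaaygay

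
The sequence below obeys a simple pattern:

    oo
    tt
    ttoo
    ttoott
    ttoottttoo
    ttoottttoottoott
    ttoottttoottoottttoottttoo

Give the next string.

Each term (from the third on) is the previous term followed by the one before it: term 3 = tt·oo = ttoo.
The next term joins ttoottttoottoottttoottttoo and ttoottttoottoott.

ttoottttoottoottttoottttoottoottttoottoott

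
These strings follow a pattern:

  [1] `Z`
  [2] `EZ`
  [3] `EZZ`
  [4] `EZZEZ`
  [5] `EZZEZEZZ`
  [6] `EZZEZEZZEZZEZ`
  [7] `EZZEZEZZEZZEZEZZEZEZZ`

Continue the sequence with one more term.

Each term (from the third on) is the previous term followed by the one before it: term 3 = EZ·Z = EZZ.
So term 8 is EZZEZEZZEZZEZEZZEZEZZ·EZZEZEZZEZZEZ.

EZZEZEZZEZZEZEZZEZEZZEZZEZEZZEZZEZ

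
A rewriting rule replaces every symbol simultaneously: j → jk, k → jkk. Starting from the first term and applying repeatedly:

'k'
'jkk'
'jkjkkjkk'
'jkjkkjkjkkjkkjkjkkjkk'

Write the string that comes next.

jkjkkjkjkkjkkjkjkkjkjkkjkkjkjkkjkkjkjkkjkjkkjkkjkjkkjkk

Applying the rule to each of the 21 symbols of jkjkkjkjkkjkkjkjkkjkk gives the pieces jk jkk jk jkk jkk jk jkk jk jkk jkk jk jkk jkk jk jkk jk jkk jkk jk jkk jkk, which concatenate to the answer.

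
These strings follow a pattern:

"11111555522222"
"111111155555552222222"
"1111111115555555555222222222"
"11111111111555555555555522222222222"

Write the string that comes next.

111111111111155555555555555552222222222222

Reading off run lengths: 1 runs 5, 7, 9, 11; 5 runs 4, 7, 10, 13; 2 runs 5, 7, 9, 11 — each is linear in n, where the shown terms are n = 2, 3, 4, 5.
For the next term, n = 6, so the run lengths are 13, 16, 13.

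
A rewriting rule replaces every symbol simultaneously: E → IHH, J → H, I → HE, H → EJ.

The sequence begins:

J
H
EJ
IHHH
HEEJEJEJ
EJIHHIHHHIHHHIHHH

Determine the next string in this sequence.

φ(EJIHHIHHHIHHHIHHH) expands symbol-by-symbol to IHH H HE EJ EJ HE EJ EJ EJ HE EJ EJ EJ HE EJ EJ EJ; joining the 17 pieces gives the next term.

IHHHHEEJEJHEEJEJEJHEEJEJEJHEEJEJEJ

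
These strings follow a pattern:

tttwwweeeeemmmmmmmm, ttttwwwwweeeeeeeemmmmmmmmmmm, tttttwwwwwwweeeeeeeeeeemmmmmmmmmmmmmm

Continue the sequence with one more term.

The n-th term is n+1 t's then 2n-1 w's then 3n-1 e's then 3n+2 m's, where the shown terms are n = 2, 3, 4.
For the next term, n = 5, so the run lengths are 6, 9, 14, 17.

ttttttwwwwwwwwweeeeeeeeeeeeeemmmmmmmmmmmmmmmmm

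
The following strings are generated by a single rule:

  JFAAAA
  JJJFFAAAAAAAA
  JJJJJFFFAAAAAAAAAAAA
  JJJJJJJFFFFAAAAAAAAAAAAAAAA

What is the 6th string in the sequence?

Term n consists of 2n-1 J's, followed by n F's, followed by 4n A's (n = 1, 2, …).
Setting n = 6 gives 11, 6, 24 characters in each block.

JJJJJJJJJJJFFFFFFAAAAAAAAAAAAAAAAAAAAAAAA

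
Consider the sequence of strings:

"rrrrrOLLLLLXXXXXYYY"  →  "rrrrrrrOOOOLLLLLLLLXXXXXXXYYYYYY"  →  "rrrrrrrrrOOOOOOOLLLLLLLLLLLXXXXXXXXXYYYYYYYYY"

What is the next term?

The n-th term is 2n+3 r's then 3n-2 O's then 3n+2 L's then 2n+3 X's then 3n Y's (n = 1, 2, …).
For the next term, n = 4, so the run lengths are 11, 10, 14, 11, 12.

rrrrrrrrrrrOOOOOOOOOOLLLLLLLLLLLLLLXXXXXXXXXXXYYYYYYYYYYYY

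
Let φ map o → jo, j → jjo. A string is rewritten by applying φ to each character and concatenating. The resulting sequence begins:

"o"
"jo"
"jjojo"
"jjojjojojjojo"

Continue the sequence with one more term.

Rewriting the 13 symbols of jjojjojojjojo one by one yields jjo jjo jo jjo jjo jo jjo jo jjo jjo jo jjo jo; concatenated:

jjojjojojjojjojojjojojjojjojojjojo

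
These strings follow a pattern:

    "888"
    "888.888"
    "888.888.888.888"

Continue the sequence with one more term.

888.888.888.888.888.888.888.888

s(k+1) = s(k)·.·s(k) — each term doubles the last with '.' between the halves.
So the next term is two copies of 888.888.888.888 with '.' between the halves.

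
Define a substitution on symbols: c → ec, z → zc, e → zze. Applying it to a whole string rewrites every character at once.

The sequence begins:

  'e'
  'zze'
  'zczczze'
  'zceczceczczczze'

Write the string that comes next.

zceczzeeczceczzeeczceczceczczczze

Applying the rule to each of the 15 symbols of zceczceczczczze gives the pieces zc ec zze ec zc ec zze ec zc ec zc ec zc zc zze, which concatenate to the answer.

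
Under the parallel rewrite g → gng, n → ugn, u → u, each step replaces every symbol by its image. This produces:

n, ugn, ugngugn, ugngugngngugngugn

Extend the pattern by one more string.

Replace each of the 17 characters of ugngugngngugngugn in place — u gng ugn gng u gng ugn gng ugn gng u gng ugn gng u gng ugn — and concatenate.

ugngugngngugngugngngugngngugngugngngugngugn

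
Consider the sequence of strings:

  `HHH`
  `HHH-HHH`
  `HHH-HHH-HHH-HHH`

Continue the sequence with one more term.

HHH-HHH-HHH-HHH-HHH-HHH-HHH-HHH

Each string is two copies of the previous one joined by '-'.
So the next term is two copies of HHH-HHH-HHH-HHH with '-' between the halves.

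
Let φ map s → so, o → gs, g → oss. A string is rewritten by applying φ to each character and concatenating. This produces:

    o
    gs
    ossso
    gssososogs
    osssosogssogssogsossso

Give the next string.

Rewriting the 22 symbols of osssosogssogssogsossso one by one yields gs so so so gs so gs oss so so gs oss so so gs oss so gs so so so gs; concatenated:

gssososogssogsosssosogsosssosogsosssogssososogs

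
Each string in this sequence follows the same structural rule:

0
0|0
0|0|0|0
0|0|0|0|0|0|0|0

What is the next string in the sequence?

s(k+1) = s(k)·|·s(k) — each term doubles the last with '|' between the halves.
One more doubling of 0|0|0|0|0|0|0|0 gives the answer.

0|0|0|0|0|0|0|0|0|0|0|0|0|0|0|0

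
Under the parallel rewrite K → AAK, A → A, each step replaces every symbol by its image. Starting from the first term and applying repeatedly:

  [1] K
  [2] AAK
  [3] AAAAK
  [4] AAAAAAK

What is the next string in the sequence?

AAAAAAAAK

Apply φ to AAAAAAK symbol by symbol: A→A, A→A, A→A, A→A, A→A, A→A, K→AAK; joined: A A A A A A AAK.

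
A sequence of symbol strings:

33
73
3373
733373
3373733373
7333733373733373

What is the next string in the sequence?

33737333737333733373733373

Each term (from the third on) is the two preceding terms concatenated in order: term 3 = 33·73 = 3373.
So term 7 is 3373733373·7333733373733373.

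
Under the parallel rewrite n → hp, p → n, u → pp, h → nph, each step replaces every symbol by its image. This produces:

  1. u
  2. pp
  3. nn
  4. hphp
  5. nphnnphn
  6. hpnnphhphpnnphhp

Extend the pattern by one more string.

nphnhphpnnphnphnnphnhphpnnphnphn

φ(hpnnphhphpnnphhp) expands symbol-by-symbol to nph n hp hp n nph nph n nph n hp hp n nph nph n; joining the 16 pieces gives the next term.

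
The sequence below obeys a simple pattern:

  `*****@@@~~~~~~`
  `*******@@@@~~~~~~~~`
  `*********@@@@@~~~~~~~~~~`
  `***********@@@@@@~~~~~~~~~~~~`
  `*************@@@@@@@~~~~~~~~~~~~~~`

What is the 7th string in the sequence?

*****************@@@@@@@@@~~~~~~~~~~~~~~~~~~

Term n consists of 2n+1 *'s, followed by n+1 @'s, followed by 2n+2 ~'s, where the shown terms are n = 2, 3, 4, 5, 6.
Setting n = 8 gives 17, 9, 18 characters in each block.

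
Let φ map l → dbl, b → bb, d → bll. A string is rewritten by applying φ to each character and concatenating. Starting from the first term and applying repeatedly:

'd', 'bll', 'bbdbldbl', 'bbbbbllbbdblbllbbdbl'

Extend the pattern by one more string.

bbbbbbbbbbdbldblbbbbbllbbdblbbdbldblbbbbbllbbdbl

Replace each of the 20 characters of bbbbbllbbdblbllbbdbl in place — bb bb bb bb bb dbl dbl bb bb bll bb dbl bb dbl dbl bb bb bll bb dbl — and concatenate.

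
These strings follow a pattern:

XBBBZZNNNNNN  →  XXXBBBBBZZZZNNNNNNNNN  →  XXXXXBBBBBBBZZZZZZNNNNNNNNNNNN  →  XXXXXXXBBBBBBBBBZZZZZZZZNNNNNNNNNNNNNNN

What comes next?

The n-th term is 2n-1 X's then 2n+1 B's then 2n Z's then 3n+3 N's (n = 1, 2, …).
For the next term, n = 5, so the run lengths are 9, 11, 10, 18.

XXXXXXXXXBBBBBBBBBBBZZZZZZZZZZNNNNNNNNNNNNNNNNNN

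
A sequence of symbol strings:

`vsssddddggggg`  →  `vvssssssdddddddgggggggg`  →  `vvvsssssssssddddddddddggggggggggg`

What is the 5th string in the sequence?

The n-th term is n v's then 3n s's then 3n+1 d's then 3n+2 g's (n = 1, 2, …).
Setting n = 5 gives 5, 15, 16, 17 characters in each block.

vvvvvsssssssssssssssddddddddddddddddggggggggggggggggg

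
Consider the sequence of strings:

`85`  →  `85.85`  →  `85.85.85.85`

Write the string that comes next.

Every step duplicates the string with '.' between the halves.
So the next term is two copies of 85.85.85.85 with '.' between the halves.

85.85.85.85.85.85.85.85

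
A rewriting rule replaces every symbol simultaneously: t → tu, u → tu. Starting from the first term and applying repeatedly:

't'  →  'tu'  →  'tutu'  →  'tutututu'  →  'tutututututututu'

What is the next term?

tutututututututututututututututu

φ(tutututututututu) expands symbol-by-symbol to tu tu tu tu tu tu tu tu tu tu tu tu tu tu tu tu; joining the 16 pieces gives the next term.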